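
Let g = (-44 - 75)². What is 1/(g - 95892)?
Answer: -1/81731 ≈ -1.2235e-5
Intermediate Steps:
g = 14161 (g = (-119)² = 14161)
1/(g - 95892) = 1/(14161 - 95892) = 1/(-81731) = -1/81731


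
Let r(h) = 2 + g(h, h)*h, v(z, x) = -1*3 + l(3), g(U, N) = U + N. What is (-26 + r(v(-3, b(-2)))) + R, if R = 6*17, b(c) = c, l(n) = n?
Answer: 78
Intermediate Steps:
g(U, N) = N + U
v(z, x) = 0 (v(z, x) = -1*3 + 3 = -3 + 3 = 0)
R = 102
r(h) = 2 + 2*h**2 (r(h) = 2 + (h + h)*h = 2 + (2*h)*h = 2 + 2*h**2)
(-26 + r(v(-3, b(-2)))) + R = (-26 + (2 + 2*0**2)) + 102 = (-26 + (2 + 2*0)) + 102 = (-26 + (2 + 0)) + 102 = (-26 + 2) + 102 = -24 + 102 = 78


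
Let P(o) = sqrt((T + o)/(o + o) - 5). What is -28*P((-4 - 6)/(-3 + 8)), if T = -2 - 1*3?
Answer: -14*I*sqrt(13) ≈ -50.478*I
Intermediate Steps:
T = -5 (T = -2 - 3 = -5)
P(o) = sqrt(-5 + (-5 + o)/(2*o)) (P(o) = sqrt((-5 + o)/(o + o) - 5) = sqrt((-5 + o)/((2*o)) - 5) = sqrt((-5 + o)*(1/(2*o)) - 5) = sqrt((-5 + o)/(2*o) - 5) = sqrt(-5 + (-5 + o)/(2*o)))
-28*P((-4 - 6)/(-3 + 8)) = -14*sqrt(-18 - 10*(-3 + 8)/(-4 - 6)) = -14*sqrt(-18 - 10/((-10/5))) = -14*sqrt(-18 - 10/((-10*1/5))) = -14*sqrt(-18 - 10/(-2)) = -14*sqrt(-18 - 10*(-1/2)) = -14*sqrt(-18 + 5) = -14*sqrt(-13) = -14*I*sqrt(13)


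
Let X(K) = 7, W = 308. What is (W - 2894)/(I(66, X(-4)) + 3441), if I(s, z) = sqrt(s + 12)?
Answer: -2966142/3946801 + 862*sqrt(78)/3946801 ≈ -0.74960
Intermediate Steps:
I(s, z) = sqrt(12 + s)
(W - 2894)/(I(66, X(-4)) + 3441) = (308 - 2894)/(sqrt(12 + 66) + 3441) = -2586/(sqrt(78) + 3441) = -2586/(3441 + sqrt(78))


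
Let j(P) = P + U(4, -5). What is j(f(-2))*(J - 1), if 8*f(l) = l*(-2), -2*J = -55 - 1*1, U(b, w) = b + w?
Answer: -27/2 ≈ -13.500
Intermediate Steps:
J = 28 (J = -(-55 - 1*1)/2 = -(-55 - 1)/2 = -½*(-56) = 28)
f(l) = -l/4 (f(l) = (l*(-2))/8 = (-2*l)/8 = -l/4)
j(P) = -1 + P (j(P) = P + (4 - 5) = P - 1 = -1 + P)
j(f(-2))*(J - 1) = (-1 - ¼*(-2))*(28 - 1) = (-1 + ½)*27 = -½*27 = -27/2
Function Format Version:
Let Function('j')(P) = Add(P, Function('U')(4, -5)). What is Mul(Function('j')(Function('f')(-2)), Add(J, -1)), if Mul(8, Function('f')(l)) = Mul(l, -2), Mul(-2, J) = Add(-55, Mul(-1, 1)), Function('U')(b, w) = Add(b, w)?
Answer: Rational(-27, 2) ≈ -13.500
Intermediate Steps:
J = 28 (J = Mul(Rational(-1, 2), Add(-55, Mul(-1, 1))) = Mul(Rational(-1, 2), Add(-55, -1)) = Mul(Rational(-1, 2), -56) = 28)
Function('f')(l) = Mul(Rational(-1, 4), l) (Function('f')(l) = Mul(Rational(1, 8), Mul(l, -2)) = Mul(Rational(1, 8), Mul(-2, l)) = Mul(Rational(-1, 4), l))
Function('j')(P) = Add(-1, P) (Function('j')(P) = Add(P, Add(4, -5)) = Add(P, -1) = Add(-1, P))
Mul(Function('j')(Function('f')(-2)), Add(J, -1)) = Mul(Add(-1, Mul(Rational(-1, 4), -2)), Add(28, -1)) = Mul(Add(-1, Rational(1, 2)), 27) = Mul(Rational(-1, 2), 27) = Rational(-27, 2)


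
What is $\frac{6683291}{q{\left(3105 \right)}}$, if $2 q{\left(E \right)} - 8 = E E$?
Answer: $\frac{13366582}{9641033} \approx 1.3864$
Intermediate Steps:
$q{\left(E \right)} = 4 + \frac{E^{2}}{2}$ ($q{\left(E \right)} = 4 + \frac{E E}{2} = 4 + \frac{E^{2}}{2}$)
$\frac{6683291}{q{\left(3105 \right)}} = \frac{6683291}{4 + \frac{3105^{2}}{2}} = \frac{6683291}{4 + \frac{1}{2} \cdot 9641025} = \frac{6683291}{4 + \frac{9641025}{2}} = \frac{6683291}{\frac{9641033}{2}} = 6683291 \cdot \frac{2}{9641033} = \frac{13366582}{9641033}$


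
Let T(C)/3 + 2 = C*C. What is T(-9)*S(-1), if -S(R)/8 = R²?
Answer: -1896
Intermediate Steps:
T(C) = -6 + 3*C² (T(C) = -6 + 3*(C*C) = -6 + 3*C²)
S(R) = -8*R²
T(-9)*S(-1) = (-6 + 3*(-9)²)*(-8*(-1)²) = (-6 + 3*81)*(-8*1) = (-6 + 243)*(-8) = 237*(-8) = -1896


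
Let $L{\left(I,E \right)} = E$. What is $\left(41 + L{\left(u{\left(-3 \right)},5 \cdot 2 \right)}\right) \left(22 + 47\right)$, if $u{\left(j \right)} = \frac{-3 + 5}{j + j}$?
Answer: $3519$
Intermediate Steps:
$u{\left(j \right)} = \frac{1}{j}$ ($u{\left(j \right)} = \frac{2}{2 j} = 2 \frac{1}{2 j} = \frac{1}{j}$)
$\left(41 + L{\left(u{\left(-3 \right)},5 \cdot 2 \right)}\right) \left(22 + 47\right) = \left(41 + 5 \cdot 2\right) \left(22 + 47\right) = \left(41 + 10\right) 69 = 51 \cdot 69 = 3519$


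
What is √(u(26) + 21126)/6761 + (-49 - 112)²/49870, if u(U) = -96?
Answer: 25921/49870 + √21030/6761 ≈ 0.54122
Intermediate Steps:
√(u(26) + 21126)/6761 + (-49 - 112)²/49870 = √(-96 + 21126)/6761 + (-49 - 112)²/49870 = √21030*(1/6761) + (-161)²*(1/49870) = √21030/6761 + 25921*(1/49870) = √21030/6761 + 25921/49870 = 25921/49870 + √21030/6761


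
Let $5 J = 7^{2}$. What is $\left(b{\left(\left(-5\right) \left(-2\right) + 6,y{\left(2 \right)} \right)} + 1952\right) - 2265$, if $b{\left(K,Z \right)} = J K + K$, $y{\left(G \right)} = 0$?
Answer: $- \frac{701}{5} \approx -140.2$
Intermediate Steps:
$J = \frac{49}{5}$ ($J = \frac{7^{2}}{5} = \frac{1}{5} \cdot 49 = \frac{49}{5} \approx 9.8$)
$b{\left(K,Z \right)} = \frac{54 K}{5}$ ($b{\left(K,Z \right)} = \frac{49 K}{5} + K = \frac{54 K}{5}$)
$\left(b{\left(\left(-5\right) \left(-2\right) + 6,y{\left(2 \right)} \right)} + 1952\right) - 2265 = \left(\frac{54 \left(\left(-5\right) \left(-2\right) + 6\right)}{5} + 1952\right) - 2265 = \left(\frac{54 \left(10 + 6\right)}{5} + 1952\right) - 2265 = \left(\frac{54}{5} \cdot 16 + 1952\right) - 2265 = \left(\frac{864}{5} + 1952\right) - 2265 = \frac{10624}{5} - 2265 = - \frac{701}{5}$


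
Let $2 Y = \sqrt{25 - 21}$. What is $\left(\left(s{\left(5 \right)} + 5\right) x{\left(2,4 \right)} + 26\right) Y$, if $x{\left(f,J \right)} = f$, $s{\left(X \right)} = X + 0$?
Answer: $46$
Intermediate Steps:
$s{\left(X \right)} = X$
$Y = 1$ ($Y = \frac{\sqrt{25 - 21}}{2} = \frac{\sqrt{4}}{2} = \frac{1}{2} \cdot 2 = 1$)
$\left(\left(s{\left(5 \right)} + 5\right) x{\left(2,4 \right)} + 26\right) Y = \left(\left(5 + 5\right) 2 + 26\right) 1 = \left(10 \cdot 2 + 26\right) 1 = \left(20 + 26\right) 1 = 46 \cdot 1 = 46$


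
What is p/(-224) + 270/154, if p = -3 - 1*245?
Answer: 881/308 ≈ 2.8604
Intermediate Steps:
p = -248 (p = -3 - 245 = -248)
p/(-224) + 270/154 = -248/(-224) + 270/154 = -248*(-1/224) + 270*(1/154) = 31/28 + 135/77 = 881/308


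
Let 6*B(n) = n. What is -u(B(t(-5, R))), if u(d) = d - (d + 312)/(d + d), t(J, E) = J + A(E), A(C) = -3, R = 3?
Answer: -691/6 ≈ -115.17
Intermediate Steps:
t(J, E) = -3 + J (t(J, E) = J - 3 = -3 + J)
B(n) = n/6
u(d) = d - (312 + d)/(2*d)
-u(B(t(-5, R))) = -(-½ + (-3 - 5)/6 - 156*6/(-3 - 5)) = -(-½ + (⅙)*(-8) - 156/((⅙)*(-8))) = -(-½ - 4/3 - 156/(-4/3)) = -(-½ - 4/3 - 156*(-¾)) = -(-½ - 4/3 + 117) = -1*691/6 = -691/6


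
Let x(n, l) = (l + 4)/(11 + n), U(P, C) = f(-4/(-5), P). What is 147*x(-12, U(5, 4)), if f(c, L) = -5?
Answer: 147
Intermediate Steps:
U(P, C) = -5
x(n, l) = (4 + l)/(11 + n)
147*x(-12, U(5, 4)) = 147*((4 - 5)/(11 - 12)) = 147*(-1/(-1)) = 147*(-1*(-1)) = 147*1 = 147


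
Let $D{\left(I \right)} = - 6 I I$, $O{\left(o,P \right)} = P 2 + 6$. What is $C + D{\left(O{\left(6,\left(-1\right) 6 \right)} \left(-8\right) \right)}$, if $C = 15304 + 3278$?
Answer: $4758$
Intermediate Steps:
$C = 18582$
$O{\left(o,P \right)} = 6 + 2 P$ ($O{\left(o,P \right)} = 2 P + 6 = 6 + 2 P$)
$D{\left(I \right)} = - 6 I^{2}$
$C + D{\left(O{\left(6,\left(-1\right) 6 \right)} \left(-8\right) \right)} = 18582 - 6 \left(\left(6 + 2 \left(\left(-1\right) 6\right)\right) \left(-8\right)\right)^{2} = 18582 - 6 \left(\left(6 + 2 \left(-6\right)\right) \left(-8\right)\right)^{2} = 18582 - 6 \left(\left(6 - 12\right) \left(-8\right)\right)^{2} = 18582 - 6 \left(\left(-6\right) \left(-8\right)\right)^{2} = 18582 - 6 \cdot 48^{2} = 18582 - 13824 = 4758$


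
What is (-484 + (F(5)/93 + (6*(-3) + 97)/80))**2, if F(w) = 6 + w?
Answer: 12907730409289/55353600 ≈ 2.3319e+5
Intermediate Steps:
(-484 + (F(5)/93 + (6*(-3) + 97)/80))**2 = (-484 + ((6 + 5)/93 + (6*(-3) + 97)/80))**2 = (-484 + (11*(1/93) + (-18 + 97)*(1/80)))**2 = (-484 + (11/93 + 79*(1/80)))**2 = (-484 + (11/93 + 79/80))**2 = (-484 + 8227/7440)**2 = (-3592733/7440)**2 = 12907730409289/55353600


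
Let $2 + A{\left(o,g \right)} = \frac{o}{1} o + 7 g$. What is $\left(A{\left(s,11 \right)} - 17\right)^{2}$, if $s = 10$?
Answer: $24964$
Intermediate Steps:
$A{\left(o,g \right)} = -2 + o^{2} + 7 g$ ($A{\left(o,g \right)} = -2 + \left(\frac{o}{1} o + 7 g\right) = -2 + \left(o 1 o + 7 g\right) = -2 + \left(o o + 7 g\right) = -2 + \left(o^{2} + 7 g\right) = -2 + o^{2} + 7 g$)
$\left(A{\left(s,11 \right)} - 17\right)^{2} = \left(\left(-2 + 10^{2} + 7 \cdot 11\right) - 17\right)^{2} = \left(\left(-2 + 100 + 77\right) - 17\right)^{2} = \left(175 - 17\right)^{2} = 158^{2} = 24964$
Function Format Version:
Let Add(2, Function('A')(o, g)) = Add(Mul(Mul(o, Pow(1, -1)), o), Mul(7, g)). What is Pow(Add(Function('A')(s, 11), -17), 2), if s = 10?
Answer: 24964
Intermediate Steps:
Function('A')(o, g) = Add(-2, Pow(o, 2), Mul(7, g)) (Function('A')(o, g) = Add(-2, Add(Mul(Mul(o, Pow(1, -1)), o), Mul(7, g))) = Add(-2, Add(Mul(Mul(o, 1), o), Mul(7, g))) = Add(-2, Add(Mul(o, o), Mul(7, g))) = Add(-2, Add(Pow(o, 2), Mul(7, g))) = Add(-2, Pow(o, 2), Mul(7, g)))
Pow(Add(Function('A')(s, 11), -17), 2) = Pow(Add(Add(-2, Pow(10, 2), Mul(7, 11)), -17), 2) = Pow(Add(Add(-2, 100, 77), -17), 2) = Pow(Add(175, -17), 2) = Pow(158, 2) = 24964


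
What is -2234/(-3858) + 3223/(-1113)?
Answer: -1657982/715659 ≈ -2.3167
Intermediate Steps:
-2234/(-3858) + 3223/(-1113) = -2234*(-1/3858) + 3223*(-1/1113) = 1117/1929 - 3223/1113 = -1657982/715659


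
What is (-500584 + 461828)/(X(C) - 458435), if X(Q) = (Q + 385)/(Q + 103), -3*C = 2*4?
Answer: 2916389/34496947 ≈ 0.084540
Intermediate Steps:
C = -8/3 (C = -2*4/3 = -⅓*8 = -8/3 ≈ -2.6667)
X(Q) = (385 + Q)/(103 + Q)
(-500584 + 461828)/(X(C) - 458435) = (-500584 + 461828)/((385 - 8/3)/(103 - 8/3) - 458435) = -38756/((1147/3)/(301/3) - 458435) = -38756/((3/301)*(1147/3) - 458435) = -38756/(1147/301 - 458435) = -38756/(-137987788/301) = -38756*(-301/137987788) = 2916389/34496947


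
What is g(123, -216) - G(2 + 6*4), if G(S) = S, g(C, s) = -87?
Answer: -113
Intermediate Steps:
g(123, -216) - G(2 + 6*4) = -87 - (2 + 6*4) = -87 - (2 + 24) = -87 - 1*26 = -87 - 26 = -113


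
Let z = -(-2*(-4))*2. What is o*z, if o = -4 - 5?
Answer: 144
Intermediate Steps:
o = -9
z = -16 (z = -8*2 = -1*16 = -16)
o*z = -9*(-16) = 144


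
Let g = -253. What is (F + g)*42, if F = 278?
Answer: 1050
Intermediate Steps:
(F + g)*42 = (278 - 253)*42 = 25*42 = 1050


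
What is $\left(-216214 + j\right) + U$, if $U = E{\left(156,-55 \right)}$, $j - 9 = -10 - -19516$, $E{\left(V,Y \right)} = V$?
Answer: $-196543$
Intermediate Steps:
$j = 19515$ ($j = 9 - -19506 = 9 + \left(-10 + 19516\right) = 9 + 19506 = 19515$)
$U = 156$
$\left(-216214 + j\right) + U = \left(-216214 + 19515\right) + 156 = -196699 + 156 = -196543$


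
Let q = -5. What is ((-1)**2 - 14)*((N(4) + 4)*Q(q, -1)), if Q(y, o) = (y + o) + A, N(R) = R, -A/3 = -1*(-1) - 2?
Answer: 312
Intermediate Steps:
A = 3 (A = -3*(-1*(-1) - 2) = -3*(1 - 2) = -3*(-1) = 3)
Q(y, o) = 3 + o + y (Q(y, o) = (y + o) + 3 = (o + y) + 3 = 3 + o + y)
((-1)**2 - 14)*((N(4) + 4)*Q(q, -1)) = ((-1)**2 - 14)*((4 + 4)*(3 - 1 - 5)) = (1 - 14)*(8*(-3)) = -13*(-24) = 312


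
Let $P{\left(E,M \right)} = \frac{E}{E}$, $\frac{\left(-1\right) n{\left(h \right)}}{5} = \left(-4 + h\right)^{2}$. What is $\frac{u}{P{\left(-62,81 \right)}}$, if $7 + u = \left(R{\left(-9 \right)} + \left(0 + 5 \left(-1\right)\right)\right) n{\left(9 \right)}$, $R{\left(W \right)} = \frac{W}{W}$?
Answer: $493$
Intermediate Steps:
$n{\left(h \right)} = - 5 \left(-4 + h\right)^{2}$
$P{\left(E,M \right)} = 1$
$R{\left(W \right)} = 1$
$u = 493$ ($u = -7 + \left(1 + \left(0 + 5 \left(-1\right)\right)\right) \left(- 5 \left(-4 + 9\right)^{2}\right) = -7 + \left(1 + \left(0 - 5\right)\right) \left(- 5 \cdot 5^{2}\right) = -7 + \left(1 - 5\right) \left(\left(-5\right) 25\right) = -7 - -500 = -7 + 500 = 493$)
$\frac{u}{P{\left(-62,81 \right)}} = \frac{493}{1} = 493 \cdot 1 = 493$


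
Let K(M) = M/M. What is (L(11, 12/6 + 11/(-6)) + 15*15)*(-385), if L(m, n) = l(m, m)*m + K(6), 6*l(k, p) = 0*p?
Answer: -87010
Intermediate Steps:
l(k, p) = 0 (l(k, p) = (0*p)/6 = (⅙)*0 = 0)
K(M) = 1
L(m, n) = 1 (L(m, n) = 0*m + 1 = 0 + 1 = 1)
(L(11, 12/6 + 11/(-6)) + 15*15)*(-385) = (1 + 15*15)*(-385) = (1 + 225)*(-385) = 226*(-385) = -87010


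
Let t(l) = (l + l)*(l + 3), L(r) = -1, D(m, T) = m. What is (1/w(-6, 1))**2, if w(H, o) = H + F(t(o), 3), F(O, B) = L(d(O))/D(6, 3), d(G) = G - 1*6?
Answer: 36/1369 ≈ 0.026297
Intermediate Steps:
d(G) = -6 + G (d(G) = G - 6 = -6 + G)
t(l) = 2*l*(3 + l) (t(l) = (2*l)*(3 + l) = 2*l*(3 + l))
F(O, B) = -1/6
w(H, o) = -1/6 + H (w(H, o) = H - 1/6 = -1/6 + H)
(1/w(-6, 1))**2 = (1/(-1/6 - 6))**2 = (1/(-37/6))**2 = (-6/37)**2 = 36/1369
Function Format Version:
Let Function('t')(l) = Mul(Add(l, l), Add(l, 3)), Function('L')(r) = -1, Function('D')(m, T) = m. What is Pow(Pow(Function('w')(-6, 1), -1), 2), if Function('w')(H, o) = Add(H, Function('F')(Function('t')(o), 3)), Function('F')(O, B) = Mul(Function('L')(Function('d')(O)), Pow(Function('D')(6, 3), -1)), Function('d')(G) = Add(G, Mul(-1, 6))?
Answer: Rational(36, 1369) ≈ 0.026297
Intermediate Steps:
Function('d')(G) = Add(-6, G) (Function('d')(G) = Add(G, -6) = Add(-6, G))
Function('t')(l) = Mul(2, l, Add(3, l)) (Function('t')(l) = Mul(Mul(2, l), Add(3, l)) = Mul(2, l, Add(3, l)))
Function('F')(O, B) = Rational(-1, 6) (Function('F')(O, B) = Mul(-1, Pow(6, -1)) = Mul(-1, Rational(1, 6)) = Rational(-1, 6))
Function('w')(H, o) = Add(Rational(-1, 6), H) (Function('w')(H, o) = Add(H, Rational(-1, 6)) = Add(Rational(-1, 6), H))
Pow(Pow(Function('w')(-6, 1), -1), 2) = Pow(Pow(Add(Rational(-1, 6), -6), -1), 2) = Pow(Pow(Rational(-37, 6), -1), 2) = Pow(Rational(-6, 37), 2) = Rational(36, 1369)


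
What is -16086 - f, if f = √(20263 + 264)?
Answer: -16086 - √20527 ≈ -16229.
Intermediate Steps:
f = √20527 ≈ 143.27
-16086 - f = -16086 - √20527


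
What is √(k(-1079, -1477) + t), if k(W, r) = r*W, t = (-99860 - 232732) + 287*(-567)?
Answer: √1098362 ≈ 1048.0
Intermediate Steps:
t = -495321 (t = -332592 - 162729 = -495321)
k(W, r) = W*r
√(k(-1079, -1477) + t) = √(-1079*(-1477) - 495321) = √(1593683 - 495321) = √1098362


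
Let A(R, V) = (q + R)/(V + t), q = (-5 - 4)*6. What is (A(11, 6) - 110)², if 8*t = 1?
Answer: 32878756/2401 ≈ 13694.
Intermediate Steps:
t = ⅛ (t = (⅛)*1 = ⅛ ≈ 0.12500)
q = -54 (q = -9*6 = -54)
A(R, V) = (-54 + R)/(⅛ + V) (A(R, V) = (-54 + R)/(V + ⅛) = (-54 + R)/(⅛ + V))
(A(11, 6) - 110)² = (8*(-54 + 11)/(1 + 8*6) - 110)² = (8*(-43)/(1 + 48) - 110)² = (8*(-43)/49 - 110)² = (8*(1/49)*(-43) - 110)² = (-344/49 - 110)² = (-5734/49)² = 32878756/2401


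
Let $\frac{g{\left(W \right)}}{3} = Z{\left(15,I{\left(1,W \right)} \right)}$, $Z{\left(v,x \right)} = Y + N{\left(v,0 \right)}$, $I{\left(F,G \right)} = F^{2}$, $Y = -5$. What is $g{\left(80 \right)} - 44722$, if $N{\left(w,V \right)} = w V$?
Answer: $-44737$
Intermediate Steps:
$N{\left(w,V \right)} = V w$
$Z{\left(v,x \right)} = -5$ ($Z{\left(v,x \right)} = -5 + 0 v = -5 + 0 = -5$)
$g{\left(W \right)} = -15$ ($g{\left(W \right)} = 3 \left(-5\right) = -15$)
$g{\left(80 \right)} - 44722 = -15 - 44722 = -44737$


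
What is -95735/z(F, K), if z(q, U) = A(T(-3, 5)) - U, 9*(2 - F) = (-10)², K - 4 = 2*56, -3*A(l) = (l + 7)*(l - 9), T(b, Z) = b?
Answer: 19147/20 ≈ 957.35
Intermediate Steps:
A(l) = -(-9 + l)*(7 + l)/3 (A(l) = -(l + 7)*(l - 9)/3 = -(7 + l)*(-9 + l)/3 = -(-9 + l)*(7 + l)/3)
K = 116 (K = 4 + 2*56 = 4 + 112 = 116)
F = -82/9 (F = 2 - ⅑*(-10)² = 2 - ⅑*100 = 2 - 100/9 = -82/9 ≈ -9.1111)
z(q, U) = 16 - U (z(q, U) = (21 - ⅓*(-3)² + (⅔)*(-3)) - U = (21 - ⅓*9 - 2) - U = (21 - 3 - 2) - U = 16 - U)
-95735/z(F, K) = -95735/(16 - 1*116) = -95735/(16 - 116) = -95735/(-100) = -95735*(-1/100) = 19147/20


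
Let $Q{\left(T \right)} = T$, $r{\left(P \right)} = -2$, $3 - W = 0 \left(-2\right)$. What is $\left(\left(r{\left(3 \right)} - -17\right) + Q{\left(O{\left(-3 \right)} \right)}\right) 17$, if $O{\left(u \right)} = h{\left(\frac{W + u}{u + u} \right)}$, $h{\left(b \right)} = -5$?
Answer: $170$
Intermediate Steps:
$W = 3$ ($W = 3 - 0 \left(-2\right) = 3 - 0 = 3 + 0 = 3$)
$O{\left(u \right)} = -5$
$\left(\left(r{\left(3 \right)} - -17\right) + Q{\left(O{\left(-3 \right)} \right)}\right) 17 = \left(\left(-2 - -17\right) - 5\right) 17 = \left(\left(-2 + 17\right) - 5\right) 17 = \left(15 - 5\right) 17 = 10 \cdot 17 = 170$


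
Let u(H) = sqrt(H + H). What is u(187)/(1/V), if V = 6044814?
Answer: 6044814*sqrt(374) ≈ 1.1690e+8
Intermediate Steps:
u(H) = sqrt(2)*sqrt(H) (u(H) = sqrt(2*H) = sqrt(2)*sqrt(H))
u(187)/(1/V) = (sqrt(2)*sqrt(187))/(1/6044814) = sqrt(374)/(1/6044814) = sqrt(374)*6044814 = 6044814*sqrt(374)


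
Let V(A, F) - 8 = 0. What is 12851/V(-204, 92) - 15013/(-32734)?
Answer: 210392369/130936 ≈ 1606.8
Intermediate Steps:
V(A, F) = 8 (V(A, F) = 8 + 0 = 8)
12851/V(-204, 92) - 15013/(-32734) = 12851/8 - 15013/(-32734) = 12851*(⅛) - 15013*(-1/32734) = 12851/8 + 15013/32734 = 210392369/130936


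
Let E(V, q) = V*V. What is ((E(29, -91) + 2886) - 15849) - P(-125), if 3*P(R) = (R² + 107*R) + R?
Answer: -38491/3 ≈ -12830.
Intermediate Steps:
E(V, q) = V²
P(R) = 36*R + R²/3 (P(R) = ((R² + 107*R) + R)/3 = (R² + 108*R)/3 = 36*R + R²/3)
((E(29, -91) + 2886) - 15849) - P(-125) = ((29² + 2886) - 15849) - (-125)*(108 - 125)/3 = ((841 + 2886) - 15849) - (-125)*(-17)/3 = (3727 - 15849) - 1*2125/3 = -12122 - 2125/3 = -38491/3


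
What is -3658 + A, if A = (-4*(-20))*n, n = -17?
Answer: -5018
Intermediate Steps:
A = -1360 (A = -4*(-20)*(-17) = 80*(-17) = -1360)
-3658 + A = -3658 - 1360 = -5018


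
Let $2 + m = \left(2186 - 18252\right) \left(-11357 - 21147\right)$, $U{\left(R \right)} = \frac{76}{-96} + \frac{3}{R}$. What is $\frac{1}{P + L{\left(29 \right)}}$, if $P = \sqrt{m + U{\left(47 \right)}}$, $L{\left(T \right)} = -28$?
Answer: $\frac{31584}{589051162363} + \frac{2 \sqrt{166112677173630}}{589051162363} \approx 4.3814 \cdot 10^{-5}$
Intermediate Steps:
$U{\left(R \right)} = - \frac{19}{24} + \frac{3}{R}$ ($U{\left(R \right)} = 76 \left(- \frac{1}{96}\right) + \frac{3}{R} = - \frac{19}{24} + \frac{3}{R}$)
$m = 522209262$ ($m = -2 + \left(2186 - 18252\right) \left(-11357 - 21147\right) = -2 - -522209264 = -2 + 522209264 = 522209262$)
$P = \frac{\sqrt{166112677173630}}{564}$ ($P = \sqrt{522209262 - \left(\frac{19}{24} - \frac{3}{47}\right)} = \sqrt{522209262 + \left(- \frac{19}{24} + 3 \cdot \frac{1}{47}\right)} = \sqrt{522209262 + \left(- \frac{19}{24} + \frac{3}{47}\right)} = \sqrt{522209262 - \frac{821}{1128}} = \sqrt{\frac{589052046715}{1128}} = \frac{\sqrt{166112677173630}}{564} \approx 22852.0$)
$\frac{1}{P + L{\left(29 \right)}} = \frac{1}{\frac{\sqrt{166112677173630}}{564} - 28} = \frac{1}{-28 + \frac{\sqrt{166112677173630}}{564}}$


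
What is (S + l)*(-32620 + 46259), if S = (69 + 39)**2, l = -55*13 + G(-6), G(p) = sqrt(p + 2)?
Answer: 149333411 + 27278*I ≈ 1.4933e+8 + 27278.0*I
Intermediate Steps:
G(p) = sqrt(2 + p)
l = -715 + 2*I (l = -55*13 + sqrt(2 - 6) = -715 + sqrt(-4) = -715 + 2*I ≈ -715.0 + 2.0*I)
S = 11664 (S = 108**2 = 11664)
(S + l)*(-32620 + 46259) = (11664 + (-715 + 2*I))*(-32620 + 46259) = (10949 + 2*I)*13639 = 149333411 + 27278*I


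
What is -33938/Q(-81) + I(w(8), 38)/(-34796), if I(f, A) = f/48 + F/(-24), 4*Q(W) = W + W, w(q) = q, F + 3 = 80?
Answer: 18894508339/22547808 ≈ 837.98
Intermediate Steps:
F = 77 (F = -3 + 80 = 77)
Q(W) = W/2 (Q(W) = (W + W)/4 = (2*W)/4 = W/2)
I(f, A) = -77/24 + f/48 (I(f, A) = f/48 + 77/(-24) = f*(1/48) + 77*(-1/24) = f/48 - 77/24 = -77/24 + f/48)
-33938/Q(-81) + I(w(8), 38)/(-34796) = -33938/((½)*(-81)) + (-77/24 + (1/48)*8)/(-34796) = -33938/(-81/2) + (-77/24 + ⅙)*(-1/34796) = -33938*(-2/81) - 73/24*(-1/34796) = 67876/81 + 73/835104 = 18894508339/22547808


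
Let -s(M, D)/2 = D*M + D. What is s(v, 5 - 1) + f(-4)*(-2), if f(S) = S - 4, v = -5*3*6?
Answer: 728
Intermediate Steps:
v = -90 (v = -15*6 = -90)
f(S) = -4 + S
s(M, D) = -2*D - 2*D*M (s(M, D) = -2*(D*M + D) = -2*(D + D*M) = -2*D - 2*D*M)
s(v, 5 - 1) + f(-4)*(-2) = -2*(5 - 1)*(1 - 90) + (-4 - 4)*(-2) = -2*4*(-89) - 8*(-2) = 712 + 16 = 728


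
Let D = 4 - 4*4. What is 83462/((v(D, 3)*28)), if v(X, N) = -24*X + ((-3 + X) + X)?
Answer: 1439/126 ≈ 11.421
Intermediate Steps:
D = -12 (D = 4 - 16 = -12)
v(X, N) = -3 - 22*X (v(X, N) = -24*X + (-3 + 2*X) = -3 - 22*X)
83462/((v(D, 3)*28)) = 83462/(((-3 - 22*(-12))*28)) = 83462/(((-3 + 264)*28)) = 83462/((261*28)) = 83462/7308 = 83462*(1/7308) = 1439/126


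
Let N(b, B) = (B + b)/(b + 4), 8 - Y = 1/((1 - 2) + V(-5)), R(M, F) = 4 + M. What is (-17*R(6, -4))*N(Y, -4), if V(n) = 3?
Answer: -1190/23 ≈ -51.739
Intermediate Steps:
Y = 15/2 (Y = 8 - 1/((1 - 2) + 3) = 8 - 1/(-1 + 3) = 8 - 1/2 = 8 - 1*½ = 8 - ½ = 15/2 ≈ 7.5000)
N(b, B) = (B + b)/(4 + b)
(-17*R(6, -4))*N(Y, -4) = (-17*(4 + 6))*((-4 + 15/2)/(4 + 15/2)) = (-17*10)*((7/2)/(23/2)) = -340*7/(23*2) = -170*7/23 = -1190/23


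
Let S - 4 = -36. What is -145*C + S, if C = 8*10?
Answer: -11632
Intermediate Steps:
S = -32 (S = 4 - 36 = -32)
C = 80
-145*C + S = -145*80 - 32 = -11600 - 32 = -11632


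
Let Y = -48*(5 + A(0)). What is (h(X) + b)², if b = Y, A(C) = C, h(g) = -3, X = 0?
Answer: 59049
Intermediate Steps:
Y = -240 (Y = -48*(5 + 0) = -48*5 = -240)
b = -240
(h(X) + b)² = (-3 - 240)² = (-243)² = 59049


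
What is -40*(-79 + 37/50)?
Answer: 15652/5 ≈ 3130.4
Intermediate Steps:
-40*(-79 + 37/50) = -40*(-3913/50) = 15652/5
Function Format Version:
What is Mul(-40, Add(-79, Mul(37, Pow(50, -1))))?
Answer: Rational(15652, 5) ≈ 3130.4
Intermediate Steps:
Mul(-40, Add(-79, Mul(37, Pow(50, -1)))) = Mul(-40, Add(-79, Mul(37, Rational(1, 50)))) = Mul(-40, Add(-79, Rational(37, 50))) = Mul(-40, Rational(-3913, 50)) = Rational(15652, 5)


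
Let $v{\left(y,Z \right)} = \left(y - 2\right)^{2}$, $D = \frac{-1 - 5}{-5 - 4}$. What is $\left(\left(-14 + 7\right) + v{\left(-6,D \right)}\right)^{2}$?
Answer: $3249$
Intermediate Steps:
$D = \frac{2}{3}$ ($D = - \frac{6}{-9} = \left(-6\right) \left(- \frac{1}{9}\right) = \frac{2}{3} \approx 0.66667$)
$v{\left(y,Z \right)} = \left(-2 + y\right)^{2}$
$\left(\left(-14 + 7\right) + v{\left(-6,D \right)}\right)^{2} = \left(\left(-14 + 7\right) + \left(-2 - 6\right)^{2}\right)^{2} = \left(-7 + \left(-8\right)^{2}\right)^{2} = \left(-7 + 64\right)^{2} = 57^{2} = 3249$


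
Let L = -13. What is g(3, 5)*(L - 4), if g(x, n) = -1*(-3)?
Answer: -51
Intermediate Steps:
g(x, n) = 3
g(3, 5)*(L - 4) = 3*(-13 - 4) = 3*(-17) = -51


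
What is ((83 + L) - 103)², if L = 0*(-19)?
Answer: 400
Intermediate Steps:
L = 0
((83 + L) - 103)² = ((83 + 0) - 103)² = (83 - 103)² = (-20)² = 400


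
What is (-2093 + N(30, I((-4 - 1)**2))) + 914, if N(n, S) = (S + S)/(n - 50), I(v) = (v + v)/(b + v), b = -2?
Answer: -27122/23 ≈ -1179.2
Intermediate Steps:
I(v) = 2*v/(-2 + v) (I(v) = (v + v)/(-2 + v) = (2*v)/(-2 + v) = 2*v/(-2 + v))
N(n, S) = 2*S/(-50 + n) (N(n, S) = (2*S)/(-50 + n) = 2*S/(-50 + n))
(-2093 + N(30, I((-4 - 1)**2))) + 914 = (-2093 + 2*(2*(-4 - 1)**2/(-2 + (-4 - 1)**2))/(-50 + 30)) + 914 = (-2093 + 2*(2*(-5)**2/(-2 + (-5)**2))/(-20)) + 914 = (-2093 + 2*(2*25/(-2 + 25))*(-1/20)) + 914 = (-2093 + 2*(2*25/23)*(-1/20)) + 914 = (-2093 + 2*(2*25*(1/23))*(-1/20)) + 914 = (-2093 + 2*(50/23)*(-1/20)) + 914 = (-2093 - 5/23) + 914 = -48144/23 + 914 = -27122/23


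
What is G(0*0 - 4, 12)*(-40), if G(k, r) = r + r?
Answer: -960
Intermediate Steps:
G(k, r) = 2*r
G(0*0 - 4, 12)*(-40) = (2*12)*(-40) = 24*(-40) = -960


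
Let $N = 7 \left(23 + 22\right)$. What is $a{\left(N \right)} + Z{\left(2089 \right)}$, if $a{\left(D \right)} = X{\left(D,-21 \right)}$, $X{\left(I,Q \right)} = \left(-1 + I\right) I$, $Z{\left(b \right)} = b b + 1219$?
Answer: $4464050$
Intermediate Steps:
$N = 315$ ($N = 7 \cdot 45 = 315$)
$Z{\left(b \right)} = 1219 + b^{2}$ ($Z{\left(b \right)} = b^{2} + 1219 = 1219 + b^{2}$)
$X{\left(I,Q \right)} = I \left(-1 + I\right)$
$a{\left(D \right)} = D \left(-1 + D\right)$
$a{\left(N \right)} + Z{\left(2089 \right)} = 315 \left(-1 + 315\right) + \left(1219 + 2089^{2}\right) = 315 \cdot 314 + \left(1219 + 4363921\right) = 98910 + 4365140 = 4464050$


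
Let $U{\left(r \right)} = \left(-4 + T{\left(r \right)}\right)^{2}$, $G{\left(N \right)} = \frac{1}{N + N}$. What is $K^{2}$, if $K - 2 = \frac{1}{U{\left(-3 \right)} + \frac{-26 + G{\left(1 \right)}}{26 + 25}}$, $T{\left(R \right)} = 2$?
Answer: $\frac{256}{49} \approx 5.2245$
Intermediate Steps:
$G{\left(N \right)} = \frac{1}{2 N}$
$U{\left(r \right)} = 4$ ($U{\left(r \right)} = \left(-4 + 2\right)^{2} = \left(-2\right)^{2} = 4$)
$K = \frac{16}{7}$ ($K = 2 + \frac{1}{4 + \frac{-26 + \frac{1}{2 \cdot 1}}{26 + 25}} = 2 + \frac{1}{4 + \frac{-26 + \frac{1}{2} \cdot 1}{51}} = 2 + \frac{1}{4 + \left(-26 + \frac{1}{2}\right) \frac{1}{51}} = 2 + \frac{1}{4 - \frac{1}{2}} = 2 + \frac{1}{\frac{7}{2}} = 2 + \frac{2}{7} = \frac{16}{7} \approx 2.2857$)
$K^{2} = \left(\frac{16}{7}\right)^{2} = \frac{256}{49}$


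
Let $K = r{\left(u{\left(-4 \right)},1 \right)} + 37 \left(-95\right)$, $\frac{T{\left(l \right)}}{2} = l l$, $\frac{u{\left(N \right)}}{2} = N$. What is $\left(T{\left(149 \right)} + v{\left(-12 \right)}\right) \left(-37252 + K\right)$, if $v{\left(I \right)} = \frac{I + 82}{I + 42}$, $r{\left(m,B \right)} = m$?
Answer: $- \frac{5431760075}{3} \approx -1.8106 \cdot 10^{9}$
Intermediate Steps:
$u{\left(N \right)} = 2 N$
$T{\left(l \right)} = 2 l^{2}$ ($T{\left(l \right)} = 2 l l = 2 l^{2}$)
$K = -3523$ ($K = 2 \left(-4\right) + 37 \left(-95\right) = -8 - 3515 = -3523$)
$v{\left(I \right)} = \frac{82 + I}{42 + I}$
$\left(T{\left(149 \right)} + v{\left(-12 \right)}\right) \left(-37252 + K\right) = \left(2 \cdot 149^{2} + \frac{82 - 12}{42 - 12}\right) \left(-37252 - 3523\right) = \left(2 \cdot 22201 + \frac{1}{30} \cdot 70\right) \left(-40775\right) = \left(44402 + \frac{1}{30} \cdot 70\right) \left(-40775\right) = \left(44402 + \frac{7}{3}\right) \left(-40775\right) = \frac{133213}{3} \left(-40775\right) = - \frac{5431760075}{3}$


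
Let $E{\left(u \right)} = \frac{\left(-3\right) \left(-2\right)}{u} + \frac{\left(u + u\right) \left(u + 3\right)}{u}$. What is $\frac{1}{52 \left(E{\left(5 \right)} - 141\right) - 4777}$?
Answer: $- \frac{5}{56073} \approx -8.9169 \cdot 10^{-5}$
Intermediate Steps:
$E{\left(u \right)} = 6 + 2 u + \frac{6}{u}$ ($E{\left(u \right)} = \frac{6}{u} + \frac{2 u \left(3 + u\right)}{u} = \frac{6}{u} + \left(6 + 2 u\right) = 6 + 2 u + \frac{6}{u}$)
$\frac{1}{52 \left(E{\left(5 \right)} - 141\right) - 4777} = \frac{1}{52 \left(\left(6 + 2 \cdot 5 + \frac{6}{5}\right) - 141\right) - 4777} = \frac{1}{52 \left(\left(6 + 10 + 6 \cdot \frac{1}{5}\right) - 141\right) - 4777} = \frac{1}{52 \left(\left(6 + 10 + \frac{6}{5}\right) - 141\right) - 4777} = \frac{1}{52 \left(\frac{86}{5} - 141\right) - 4777} = \frac{1}{52 \left(- \frac{619}{5}\right) - 4777} = \frac{1}{- \frac{32188}{5} - 4777} = \frac{1}{- \frac{56073}{5}} = - \frac{5}{56073}$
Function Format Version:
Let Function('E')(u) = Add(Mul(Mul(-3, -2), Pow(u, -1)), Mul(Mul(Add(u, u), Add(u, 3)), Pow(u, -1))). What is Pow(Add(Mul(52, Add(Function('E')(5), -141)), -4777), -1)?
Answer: Rational(-5, 56073) ≈ -8.9169e-5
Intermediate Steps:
Function('E')(u) = Add(6, Mul(2, u), Mul(6, Pow(u, -1))) (Function('E')(u) = Add(Mul(6, Pow(u, -1)), Mul(Mul(Mul(2, u), Add(3, u)), Pow(u, -1))) = Add(Mul(6, Pow(u, -1)), Mul(Mul(2, u, Add(3, u)), Pow(u, -1))) = Add(Mul(6, Pow(u, -1)), Add(6, Mul(2, u))) = Add(6, Mul(2, u), Mul(6, Pow(u, -1))))
Pow(Add(Mul(52, Add(Function('E')(5), -141)), -4777), -1) = Pow(Add(Mul(52, Add(Add(6, Mul(2, 5), Mul(6, Pow(5, -1))), -141)), -4777), -1) = Pow(Add(Mul(52, Add(Add(6, 10, Mul(6, Rational(1, 5))), -141)), -4777), -1) = Pow(Add(Mul(52, Add(Add(6, 10, Rational(6, 5)), -141)), -4777), -1) = Pow(Add(Mul(52, Add(Rational(86, 5), -141)), -4777), -1) = Pow(Add(Mul(52, Rational(-619, 5)), -4777), -1) = Pow(Add(Rational(-32188, 5), -4777), -1) = Pow(Rational(-56073, 5), -1) = Rational(-5, 56073)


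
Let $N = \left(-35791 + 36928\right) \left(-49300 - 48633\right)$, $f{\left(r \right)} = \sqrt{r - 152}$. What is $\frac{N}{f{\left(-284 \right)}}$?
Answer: $\frac{111349821 i \sqrt{109}}{218} \approx 5.3327 \cdot 10^{6} i$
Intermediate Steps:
$f{\left(r \right)} = \sqrt{-152 + r}$
$N = -111349821$ ($N = 1137 \left(-97933\right) = -111349821$)
$\frac{N}{f{\left(-284 \right)}} = - \frac{111349821}{\sqrt{-152 - 284}} = - \frac{111349821}{\sqrt{-436}} = - \frac{111349821}{2 i \sqrt{109}} = - 111349821 \left(- \frac{i \sqrt{109}}{218}\right) = \frac{111349821 i \sqrt{109}}{218}$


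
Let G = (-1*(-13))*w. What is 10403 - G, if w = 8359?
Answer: -98264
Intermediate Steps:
G = 108667 (G = -1*(-13)*8359 = 13*8359 = 108667)
10403 - G = 10403 - 1*108667 = 10403 - 108667 = -98264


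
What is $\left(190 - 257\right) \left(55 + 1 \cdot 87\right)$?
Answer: $-9514$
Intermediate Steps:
$\left(190 - 257\right) \left(55 + 1 \cdot 87\right) = - 67 \left(55 + 87\right) = \left(-67\right) 142 = -9514$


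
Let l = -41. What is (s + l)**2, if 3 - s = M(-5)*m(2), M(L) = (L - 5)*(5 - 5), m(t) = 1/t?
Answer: 1444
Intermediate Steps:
m(t) = 1/t
M(L) = 0 (M(L) = (-5 + L)*0 = 0)
s = 3 (s = 3 - 0/2 = 3 - 1*0 = 3 + 0 = 3)
(s + l)**2 = (3 - 41)**2 = (-38)**2 = 1444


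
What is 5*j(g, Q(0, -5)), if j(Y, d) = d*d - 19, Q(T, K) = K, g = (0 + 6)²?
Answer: 30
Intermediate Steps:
g = 36 (g = 6² = 36)
j(Y, d) = -19 + d² (j(Y, d) = d² - 19 = -19 + d²)
5*j(g, Q(0, -5)) = 5*(-19 + (-5)²) = 5*(-19 + 25) = 5*6 = 30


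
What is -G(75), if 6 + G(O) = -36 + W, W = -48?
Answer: 90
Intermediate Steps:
G(O) = -90 (G(O) = -6 + (-36 - 48) = -6 - 84 = -90)
-G(75) = -1*(-90) = 90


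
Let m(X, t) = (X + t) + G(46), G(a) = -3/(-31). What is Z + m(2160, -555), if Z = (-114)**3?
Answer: -45878106/31 ≈ -1.4799e+6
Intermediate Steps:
Z = -1481544
G(a) = 3/31 (G(a) = -3*(-1/31) = 3/31)
m(X, t) = 3/31 + X + t (m(X, t) = (X + t) + 3/31 = 3/31 + X + t)
Z + m(2160, -555) = -1481544 + (3/31 + 2160 - 555) = -1481544 + 49758/31 = -45878106/31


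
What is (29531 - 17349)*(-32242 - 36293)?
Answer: -834893370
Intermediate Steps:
(29531 - 17349)*(-32242 - 36293) = 12182*(-68535) = -834893370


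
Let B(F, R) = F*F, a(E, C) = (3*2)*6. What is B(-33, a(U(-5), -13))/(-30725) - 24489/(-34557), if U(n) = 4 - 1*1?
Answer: 238263984/353921275 ≈ 0.67321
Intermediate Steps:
U(n) = 3 (U(n) = 4 - 1 = 3)
a(E, C) = 36 (a(E, C) = 6*6 = 36)
B(F, R) = F²
B(-33, a(U(-5), -13))/(-30725) - 24489/(-34557) = (-33)²/(-30725) - 24489/(-34557) = 1089*(-1/30725) - 24489*(-1/34557) = -1089/30725 + 8163/11519 = 238263984/353921275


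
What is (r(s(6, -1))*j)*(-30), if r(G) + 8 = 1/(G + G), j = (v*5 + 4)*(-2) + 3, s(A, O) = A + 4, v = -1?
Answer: 2385/2 ≈ 1192.5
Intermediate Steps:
s(A, O) = 4 + A
j = 5 (j = (-1*5 + 4)*(-2) + 3 = (-5 + 4)*(-2) + 3 = -1*(-2) + 3 = 2 + 3 = 5)
r(G) = -8 + 1/(2*G) (r(G) = -8 + 1/(G + G) = -8 + 1/(2*G))
(r(s(6, -1))*j)*(-30) = ((-8 + 1/(2*(4 + 6)))*5)*(-30) = ((-8 + (½)/10)*5)*(-30) = ((-8 + (½)*(⅒))*5)*(-30) = ((-8 + 1/20)*5)*(-30) = -159/20*5*(-30) = -159/4*(-30) = 2385/2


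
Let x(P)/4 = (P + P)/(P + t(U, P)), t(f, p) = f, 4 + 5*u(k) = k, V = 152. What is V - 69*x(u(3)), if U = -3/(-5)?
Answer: 428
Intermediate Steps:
u(k) = -4/5 + k/5
U = 3/5 (U = -3*(-1/5) = 3/5 ≈ 0.60000)
x(P) = 8*P/(3/5 + P) (x(P) = 4*((P + P)/(P + 3/5)) = 4*((2*P)/(3/5 + P)) = 4*(2*P/(3/5 + P)) = 8*P/(3/5 + P))
V - 69*x(u(3)) = 152 - 2760*(-4/5 + (1/5)*3)/(3 + 5*(-4/5 + (1/5)*3)) = 152 - 2760*(-4/5 + 3/5)/(3 + 5*(-4/5 + 3/5)) = 152 - 2760*(-1)/(5*(3 + 5*(-1/5))) = 152 - 2760*(-1)/(5*(3 - 1)) = 152 - 2760*(-1)/(5*2) = 152 - 69*(-4) = 152 + 276 = 428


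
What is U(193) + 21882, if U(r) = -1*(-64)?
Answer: 21946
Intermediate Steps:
U(r) = 64
U(193) + 21882 = 64 + 21882 = 21946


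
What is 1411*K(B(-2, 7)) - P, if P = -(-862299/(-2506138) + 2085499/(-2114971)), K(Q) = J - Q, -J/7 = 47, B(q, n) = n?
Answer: -2512906199100398341/5300409191998 ≈ -4.7410e+5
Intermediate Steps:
J = -329 (J = -7*47 = -329)
K(Q) = -329 - Q
P = 3402810914533/5300409191998 (P = -(-862299*(-1/2506138) + 2085499*(-1/2114971)) = -(862299/2506138 - 2085499/2114971) = -1*(-3402810914533/5300409191998) = 3402810914533/5300409191998 ≈ 0.64199)
1411*K(B(-2, 7)) - P = 1411*(-329 - 1*7) - 1*3402810914533/5300409191998 = 1411*(-329 - 7) - 3402810914533/5300409191998 = 1411*(-336) - 3402810914533/5300409191998 = -474096 - 3402810914533/5300409191998 = -2512906199100398341/5300409191998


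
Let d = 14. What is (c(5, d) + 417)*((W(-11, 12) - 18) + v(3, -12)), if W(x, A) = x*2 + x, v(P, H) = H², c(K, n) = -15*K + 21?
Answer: 33759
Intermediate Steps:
c(K, n) = 21 - 15*K
W(x, A) = 3*x (W(x, A) = 2*x + x = 3*x)
(c(5, d) + 417)*((W(-11, 12) - 18) + v(3, -12)) = ((21 - 15*5) + 417)*((3*(-11) - 18) + (-12)²) = ((21 - 75) + 417)*((-33 - 18) + 144) = (-54 + 417)*(-51 + 144) = 363*93 = 33759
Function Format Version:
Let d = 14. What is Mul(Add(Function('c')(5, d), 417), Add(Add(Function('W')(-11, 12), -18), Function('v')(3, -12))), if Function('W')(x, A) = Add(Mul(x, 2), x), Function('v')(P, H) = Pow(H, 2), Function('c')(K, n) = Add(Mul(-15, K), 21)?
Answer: 33759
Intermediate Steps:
Function('c')(K, n) = Add(21, Mul(-15, K))
Function('W')(x, A) = Mul(3, x) (Function('W')(x, A) = Add(Mul(2, x), x) = Mul(3, x))
Mul(Add(Function('c')(5, d), 417), Add(Add(Function('W')(-11, 12), -18), Function('v')(3, -12))) = Mul(Add(Add(21, Mul(-15, 5)), 417), Add(Add(Mul(3, -11), -18), Pow(-12, 2))) = Mul(Add(Add(21, -75), 417), Add(Add(-33, -18), 144)) = Mul(Add(-54, 417), Add(-51, 144)) = Mul(363, 93) = 33759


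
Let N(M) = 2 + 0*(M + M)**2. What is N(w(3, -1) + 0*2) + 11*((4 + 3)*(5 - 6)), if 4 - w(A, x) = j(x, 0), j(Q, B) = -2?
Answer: -75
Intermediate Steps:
w(A, x) = 6 (w(A, x) = 4 - 1*(-2) = 4 + 2 = 6)
N(M) = 2 (N(M) = 2 + 0*(2*M)**2 = 2 + 0*(4*M**2) = 2 + 0 = 2)
N(w(3, -1) + 0*2) + 11*((4 + 3)*(5 - 6)) = 2 + 11*((4 + 3)*(5 - 6)) = 2 + 11*(7*(-1)) = 2 + 11*(-7) = 2 - 77 = -75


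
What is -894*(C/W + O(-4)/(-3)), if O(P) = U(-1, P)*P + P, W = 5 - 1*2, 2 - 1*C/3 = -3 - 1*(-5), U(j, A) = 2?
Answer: -3576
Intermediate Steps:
C = 0 (C = 6 - 3*(-3 - 1*(-5)) = 6 - 3*(-3 + 5) = 6 - 3*2 = 6 - 6 = 0)
W = 3 (W = 5 - 2 = 3)
O(P) = 3*P (O(P) = 2*P + P = 3*P)
-894*(C/W + O(-4)/(-3)) = -894*(0/3 + (3*(-4))/(-3)) = -894*(0*(⅓) - 12*(-⅓)) = -894*(0 + 4) = -894*4 = -3576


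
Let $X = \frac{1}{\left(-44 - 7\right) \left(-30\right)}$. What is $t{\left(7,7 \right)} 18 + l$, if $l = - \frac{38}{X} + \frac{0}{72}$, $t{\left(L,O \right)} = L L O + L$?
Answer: $-51840$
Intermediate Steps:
$t{\left(L,O \right)} = L + O L^{2}$ ($t{\left(L,O \right)} = L^{2} O + L = O L^{2} + L = L + O L^{2}$)
$X = \frac{1}{1530}$ ($X = \frac{1}{-51} \left(- \frac{1}{30}\right) = \left(- \frac{1}{51}\right) \left(- \frac{1}{30}\right) = \frac{1}{1530} \approx 0.00065359$)
$l = -58140$ ($l = - 38 \frac{1}{\frac{1}{1530}} + \frac{0}{72} = \left(-38\right) 1530 + 0 \cdot \frac{1}{72} = -58140 + 0 = -58140$)
$t{\left(7,7 \right)} 18 + l = 7 \left(1 + 7 \cdot 7\right) 18 - 58140 = 7 \left(1 + 49\right) 18 - 58140 = 7 \cdot 50 \cdot 18 - 58140 = 350 \cdot 18 - 58140 = 6300 - 58140 = -51840$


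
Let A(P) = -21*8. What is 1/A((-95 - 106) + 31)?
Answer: -1/168 ≈ -0.0059524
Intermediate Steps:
A(P) = -168
1/A((-95 - 106) + 31) = 1/(-168) = -1/168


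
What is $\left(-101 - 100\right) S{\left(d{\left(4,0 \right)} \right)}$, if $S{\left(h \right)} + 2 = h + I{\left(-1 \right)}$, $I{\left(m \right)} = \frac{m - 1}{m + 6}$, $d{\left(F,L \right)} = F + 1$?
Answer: $- \frac{2613}{5} \approx -522.6$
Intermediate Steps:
$d{\left(F,L \right)} = 1 + F$
$I{\left(m \right)} = \frac{-1 + m}{6 + m}$
$S{\left(h \right)} = - \frac{12}{5} + h$ ($S{\left(h \right)} = -2 + \left(h + \frac{-1 - 1}{6 - 1}\right) = -2 + \left(h + \frac{1}{5} \left(-2\right)\right) = -2 + \left(h - \frac{2}{5}\right) = -2 + \left(- \frac{2}{5} + h\right) = - \frac{12}{5} + h$)
$\left(-101 - 100\right) S{\left(d{\left(4,0 \right)} \right)} = \left(-101 - 100\right) \left(- \frac{12}{5} + \left(1 + 4\right)\right) = - 201 \left(- \frac{12}{5} + 5\right) = \left(-201\right) \frac{13}{5} = - \frac{2613}{5}$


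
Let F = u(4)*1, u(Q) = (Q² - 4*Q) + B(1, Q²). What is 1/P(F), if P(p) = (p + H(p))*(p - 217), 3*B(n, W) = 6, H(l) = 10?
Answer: -1/2580 ≈ -0.00038760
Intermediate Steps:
B(n, W) = 2 (B(n, W) = (⅓)*6 = 2)
u(Q) = 2 + Q² - 4*Q (u(Q) = (Q² - 4*Q) + 2 = 2 + Q² - 4*Q)
F = 2 (F = (2 + 4² - 4*4)*1 = (2 + 16 - 16)*1 = 2*1 = 2)
P(p) = (-217 + p)*(10 + p) (P(p) = (p + 10)*(p - 217) = (10 + p)*(-217 + p) = (-217 + p)*(10 + p))
1/P(F) = 1/(-2170 + 2² - 207*2) = 1/(-2170 + 4 - 414) = 1/(-2580) = -1/2580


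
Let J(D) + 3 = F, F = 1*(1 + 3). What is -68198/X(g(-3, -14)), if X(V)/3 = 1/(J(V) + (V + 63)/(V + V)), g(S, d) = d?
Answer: 34099/2 ≈ 17050.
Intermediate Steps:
F = 4 (F = 1*4 = 4)
J(D) = 1 (J(D) = -3 + 4 = 1)
X(V) = 3/(1 + (63 + V)/(2*V)) (X(V) = 3/(1 + (V + 63)/(V + V)) = 3/(1 + (63 + V)/((2*V))) = 3/(1 + (63 + V)*(1/(2*V))) = 3/(1 + (63 + V)/(2*V)))
-68198/X(g(-3, -14)) = -68198/(2*(-14)/(21 - 14)) = -68198/(2*(-14)/7) = -68198/(2*(-14)*(⅐)) = -68198/(-4) = -68198*(-¼) = 34099/2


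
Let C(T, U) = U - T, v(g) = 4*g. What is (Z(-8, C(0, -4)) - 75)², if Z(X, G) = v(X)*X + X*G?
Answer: 45369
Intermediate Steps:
Z(X, G) = 4*X² + G*X (Z(X, G) = (4*X)*X + X*G = 4*X² + G*X)
(Z(-8, C(0, -4)) - 75)² = (-8*((-4 - 1*0) + 4*(-8)) - 75)² = (-8*((-4 + 0) - 32) - 75)² = (-8*(-4 - 32) - 75)² = (-8*(-36) - 75)² = (288 - 75)² = 213² = 45369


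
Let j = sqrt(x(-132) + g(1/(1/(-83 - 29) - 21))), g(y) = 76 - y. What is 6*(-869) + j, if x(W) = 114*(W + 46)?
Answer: -5214 + 4*I*sqrt(3366241801)/2353 ≈ -5214.0 + 98.63*I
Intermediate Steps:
x(W) = 5244 + 114*W (x(W) = 114*(46 + W) = 5244 + 114*W)
j = 4*I*sqrt(3366241801)/2353 (j = sqrt((5244 + 114*(-132)) + (76 - 1/(1/(-83 - 29) - 21))) = sqrt((5244 - 15048) + (76 - 1/(1/(-112) - 21))) = sqrt(-9804 + (76 - 1/(-1/112 - 21))) = sqrt(-9804 + (76 - 1/(-2353/112))) = sqrt(-9804 + (76 - 1*(-112/2353))) = sqrt(-9804 + (76 + 112/2353)) = sqrt(-9804 + 178940/2353) = sqrt(-22889872/2353) = 4*I*sqrt(3366241801)/2353 ≈ 98.63*I)
6*(-869) + j = 6*(-869) + 4*I*sqrt(3366241801)/2353 = -5214 + 4*I*sqrt(3366241801)/2353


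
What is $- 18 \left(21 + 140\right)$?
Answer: $-2898$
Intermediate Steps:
$- 18 \left(21 + 140\right) = \left(-18\right) 161 = -2898$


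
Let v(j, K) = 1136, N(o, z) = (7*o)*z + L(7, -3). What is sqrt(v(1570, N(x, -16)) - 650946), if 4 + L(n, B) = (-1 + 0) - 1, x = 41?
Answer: I*sqrt(649810) ≈ 806.11*I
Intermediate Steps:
L(n, B) = -6 (L(n, B) = -4 + ((-1 + 0) - 1) = -4 + (-1 - 1) = -4 - 2 = -6)
N(o, z) = -6 + 7*o*z (N(o, z) = (7*o)*z - 6 = 7*o*z - 6 = -6 + 7*o*z)
sqrt(v(1570, N(x, -16)) - 650946) = sqrt(1136 - 650946) = sqrt(-649810) = I*sqrt(649810)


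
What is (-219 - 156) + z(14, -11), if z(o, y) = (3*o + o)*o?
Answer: 409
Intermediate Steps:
z(o, y) = 4*o**2 (z(o, y) = (4*o)*o = 4*o**2)
(-219 - 156) + z(14, -11) = (-219 - 156) + 4*14**2 = -375 + 4*196 = -375 + 784 = 409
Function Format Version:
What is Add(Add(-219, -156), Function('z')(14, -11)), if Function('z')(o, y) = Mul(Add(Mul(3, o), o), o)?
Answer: 409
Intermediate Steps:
Function('z')(o, y) = Mul(4, Pow(o, 2)) (Function('z')(o, y) = Mul(Mul(4, o), o) = Mul(4, Pow(o, 2)))
Add(Add(-219, -156), Function('z')(14, -11)) = Add(Add(-219, -156), Mul(4, Pow(14, 2))) = Add(-375, Mul(4, 196)) = Add(-375, 784) = 409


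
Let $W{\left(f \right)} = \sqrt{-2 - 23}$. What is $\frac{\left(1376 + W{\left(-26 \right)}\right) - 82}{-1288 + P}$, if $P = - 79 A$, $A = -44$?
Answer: $\frac{647}{1094} + \frac{5 i}{2188} \approx 0.59141 + 0.0022852 i$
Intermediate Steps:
$W{\left(f \right)} = 5 i$ ($W{\left(f \right)} = \sqrt{-25} = 5 i$)
$P = 3476$ ($P = \left(-79\right) \left(-44\right) = 3476$)
$\frac{\left(1376 + W{\left(-26 \right)}\right) - 82}{-1288 + P} = \frac{\left(1376 + 5 i\right) - 82}{-1288 + 3476} = \frac{1294 + 5 i}{2188} = \left(1294 + 5 i\right) \frac{1}{2188} = \frac{647}{1094} + \frac{5 i}{2188}$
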